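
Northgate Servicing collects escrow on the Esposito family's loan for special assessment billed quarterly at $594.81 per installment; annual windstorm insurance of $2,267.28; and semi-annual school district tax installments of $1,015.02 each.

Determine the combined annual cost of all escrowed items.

Special assessment: $594.81 × 4 = $2,379.24
Windstorm insurance: $2,267.28
School district tax: $1,015.02 × 2 = $2,030.04
Yearly total = $2,379.24 + $2,267.28 + $2,030.04 = $6,676.56

$6,676.56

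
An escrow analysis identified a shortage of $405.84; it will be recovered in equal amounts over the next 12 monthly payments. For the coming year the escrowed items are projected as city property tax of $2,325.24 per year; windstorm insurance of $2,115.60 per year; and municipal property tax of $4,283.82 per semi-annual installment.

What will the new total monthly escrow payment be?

City property tax — $2,325.24/yr
Windstorm insurance — $2,115.60/yr
Municipal property tax — $4,283.82 × 2 = $8,567.64/yr
Total per year = $13,008.48
Monthly = $13,008.48 / 12 = $1,084.04
Monthly shortage recovery: $405.84 / 12 = $33.82
Adjusted monthly = $1,084.04 + $33.82 = $1,117.86

$1,117.86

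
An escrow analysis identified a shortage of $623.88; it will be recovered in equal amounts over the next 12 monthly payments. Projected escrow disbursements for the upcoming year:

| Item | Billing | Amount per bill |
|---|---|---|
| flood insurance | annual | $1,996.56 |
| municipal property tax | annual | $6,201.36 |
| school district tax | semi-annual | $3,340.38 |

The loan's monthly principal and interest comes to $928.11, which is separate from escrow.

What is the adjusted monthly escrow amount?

$1,291.88

Flood insurance — $1,996.56 per year
Municipal property tax — $6,201.36 per year
School district tax — $3,340.38 × 2 = $6,680.76 per year
Combined annual = $14,878.68
Monthly escrow = $14,878.68 / 12 = $1,239.89
Monthly shortage recovery: $623.88 ÷ 12 = $51.99
Adjusted monthly = $1,239.89 + $51.99 = $1,291.88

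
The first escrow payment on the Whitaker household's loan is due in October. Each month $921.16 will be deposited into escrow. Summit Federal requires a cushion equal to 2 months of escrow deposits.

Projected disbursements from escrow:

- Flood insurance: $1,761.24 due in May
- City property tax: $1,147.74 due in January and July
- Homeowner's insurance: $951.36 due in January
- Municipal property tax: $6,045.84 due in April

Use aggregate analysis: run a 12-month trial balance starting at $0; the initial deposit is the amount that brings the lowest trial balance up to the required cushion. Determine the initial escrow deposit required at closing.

Cushion = 2 × $921.16 = $1,842.32
Trial balance (start $0, +$921.16 each month, − disbursements):
  Oct: +$921.16 → $921.16
  Nov: +$921.16 → $1,842.32
  Dec: +$921.16 → $2,763.48
  Jan: +$921.16 − $2,099.10 → $1,585.54
  Feb: +$921.16 → $2,506.70
  Mar: +$921.16 → $3,427.86
  Apr: +$921.16 − $6,045.84 → -$1,696.82
  May: +$921.16 − $1,761.24 → -$2,536.90
  Jun: +$921.16 → -$1,615.74
  Jul: +$921.16 − $1,147.74 → -$1,842.32
  Aug: +$921.16 → -$921.16
  Sep: +$921.16 → $0.00
Lowest trial balance = -$2,536.90 (May)
Initial deposit = cushion − low point = $1,842.32 − (-$2,536.90) = $4,379.22

$4,379.22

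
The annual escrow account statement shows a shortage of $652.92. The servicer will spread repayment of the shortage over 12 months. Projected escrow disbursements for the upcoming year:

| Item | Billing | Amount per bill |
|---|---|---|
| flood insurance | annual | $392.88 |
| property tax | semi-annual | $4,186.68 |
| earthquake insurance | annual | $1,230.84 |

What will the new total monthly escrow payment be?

Flood insurance: $392.88 per year
Property tax: $4,186.68 × 2 = $8,373.36 per year
Earthquake insurance: $1,230.84 per year
Combined annual = $392.88 + $8,373.36 + $1,230.84 = $9,997.08
Monthly escrow = $9,997.08 / 12 = $833.09
Monthly shortage recovery: $652.92 ÷ 12 = $54.41
Adjusted monthly = $833.09 + $54.41 = $887.50

$887.50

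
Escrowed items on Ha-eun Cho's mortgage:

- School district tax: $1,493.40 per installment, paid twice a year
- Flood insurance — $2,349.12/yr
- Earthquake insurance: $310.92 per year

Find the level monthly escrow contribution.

School district tax: $1,493.40 × 2 = $2,986.80/yr
Flood insurance: $2,349.12/yr
Earthquake insurance: $310.92/yr
Total annual escrow = $2,986.80 + $2,349.12 + $310.92 = $5,646.84
Monthly escrow = $5,646.84 / 12 = $470.57

$470.57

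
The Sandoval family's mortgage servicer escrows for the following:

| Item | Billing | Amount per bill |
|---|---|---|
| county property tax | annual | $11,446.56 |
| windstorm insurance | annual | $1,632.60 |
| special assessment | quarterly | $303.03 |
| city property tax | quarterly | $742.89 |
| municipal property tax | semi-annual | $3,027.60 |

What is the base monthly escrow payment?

County property tax — $11,446.56 per year
Windstorm insurance — $1,632.60 per year
Special assessment — $303.03 × 4 = $1,212.12 per year
City property tax — $742.89 × 4 = $2,971.56 per year
Municipal property tax — $3,027.60 × 2 = $6,055.20 per year
Combined annual = $11,446.56 + $1,632.60 + $1,212.12 + $2,971.56 + $6,055.20 = $23,318.04
Monthly escrow = $23,318.04 ÷ 12 = $1,943.17

$1,943.17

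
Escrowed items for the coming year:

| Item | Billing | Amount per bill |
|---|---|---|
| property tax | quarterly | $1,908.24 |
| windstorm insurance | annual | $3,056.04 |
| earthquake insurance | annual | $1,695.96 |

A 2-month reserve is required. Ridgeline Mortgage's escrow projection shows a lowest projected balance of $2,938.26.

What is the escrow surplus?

Property tax — $1,908.24 × 4 = $7,632.96
Windstorm insurance — $3,056.04
Earthquake insurance — $1,695.96
Total per year = $12,384.96
Monthly = $12,384.96 / 12 = $1,032.08
Cushion = 2 × $1,032.08 = $2,064.16
Surplus = $2,938.26 − $2,064.16 = $874.10

$874.10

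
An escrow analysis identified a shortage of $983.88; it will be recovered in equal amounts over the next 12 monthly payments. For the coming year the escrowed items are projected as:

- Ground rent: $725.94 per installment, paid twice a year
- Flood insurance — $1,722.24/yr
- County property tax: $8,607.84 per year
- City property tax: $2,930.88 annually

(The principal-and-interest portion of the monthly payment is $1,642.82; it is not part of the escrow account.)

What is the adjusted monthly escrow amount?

$1,308.06

Ground rent: $725.94 × 2 = $1,451.88 per year
Flood insurance: $1,722.24 per year
County property tax: $8,607.84 per year
City property tax: $2,930.88 per year
Annual escrow total = $1,451.88 + $1,722.24 + $8,607.84 + $2,930.88 = $14,712.84
Per month = $14,712.84 / 12 = $1,226.07
Monthly shortage recovery: $983.88 ÷ 12 = $81.99
Adjusted monthly = $1,226.07 + $81.99 = $1,308.06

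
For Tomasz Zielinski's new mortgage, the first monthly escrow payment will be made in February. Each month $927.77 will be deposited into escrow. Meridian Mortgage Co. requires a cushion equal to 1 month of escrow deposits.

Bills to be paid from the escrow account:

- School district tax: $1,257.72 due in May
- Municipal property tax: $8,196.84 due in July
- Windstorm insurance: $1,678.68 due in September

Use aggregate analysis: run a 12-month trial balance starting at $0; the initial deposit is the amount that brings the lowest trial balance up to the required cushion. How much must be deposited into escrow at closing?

Cushion = 1 × $927.77 = $927.77
Trial balance (start $0, +$927.77 each month, − disbursements):
  Feb: +$927.77 → $927.77
  Mar: +$927.77 → $1,855.54
  Apr: +$927.77 → $2,783.31
  May: +$927.77 − $1,257.72 → $2,453.36
  Jun: +$927.77 → $3,381.13
  Jul: +$927.77 − $8,196.84 → -$3,887.94
  Aug: +$927.77 → -$2,960.17
  Sep: +$927.77 − $1,678.68 → -$3,711.08
  Oct: +$927.77 → -$2,783.31
  Nov: +$927.77 → -$1,855.54
  Dec: +$927.77 → -$927.77
  Jan: +$927.77 → $0.00
Lowest trial balance = -$3,887.94 (Jul)
Initial deposit = cushion − low point = $927.77 − (-$3,887.94) = $4,815.71

$4,815.71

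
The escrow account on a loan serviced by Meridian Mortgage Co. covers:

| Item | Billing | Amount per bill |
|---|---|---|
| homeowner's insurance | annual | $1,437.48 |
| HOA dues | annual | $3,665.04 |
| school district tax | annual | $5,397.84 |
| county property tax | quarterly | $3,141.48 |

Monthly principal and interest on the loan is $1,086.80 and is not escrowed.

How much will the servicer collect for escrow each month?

$1,922.19

Homeowner's insurance = $1,437.48/yr
HOA dues = $3,665.04/yr
School district tax = $5,397.84/yr
County property tax = $3,141.48 × 4 = $12,565.92/yr
Yearly total = $1,437.48 + $3,665.04 + $5,397.84 + $12,565.92 = $23,066.28
Base monthly escrow = $23,066.28 / 12 = $1,922.19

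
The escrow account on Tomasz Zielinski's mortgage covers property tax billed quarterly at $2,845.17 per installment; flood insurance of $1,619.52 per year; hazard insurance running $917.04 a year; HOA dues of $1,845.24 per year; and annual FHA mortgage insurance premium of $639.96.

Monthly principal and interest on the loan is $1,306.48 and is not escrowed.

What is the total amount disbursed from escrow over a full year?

Property tax — $2,845.17 × 4 = $11,380.68
Flood insurance — $1,619.52
Hazard insurance — $917.04
HOA dues — $1,845.24
FHA mortgage insurance premium — $639.96
Total annual escrow = $16,402.44

$16,402.44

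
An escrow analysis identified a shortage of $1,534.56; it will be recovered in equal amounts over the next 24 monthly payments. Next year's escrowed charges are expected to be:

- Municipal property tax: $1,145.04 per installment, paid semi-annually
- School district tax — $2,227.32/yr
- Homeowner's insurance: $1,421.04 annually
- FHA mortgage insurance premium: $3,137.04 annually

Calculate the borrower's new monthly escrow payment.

$820.23

Municipal property tax = $1,145.04 × 2 = $2,290.08 per year
School district tax = $2,227.32 per year
Homeowner's insurance = $1,421.04 per year
FHA mortgage insurance premium = $3,137.04 per year
Total per year = $9,075.48
Monthly escrow = $9,075.48 / 12 = $756.29
Shortage per month = $1,534.56 ÷ 24 = $63.94
New monthly escrow = $756.29 + $63.94 = $820.23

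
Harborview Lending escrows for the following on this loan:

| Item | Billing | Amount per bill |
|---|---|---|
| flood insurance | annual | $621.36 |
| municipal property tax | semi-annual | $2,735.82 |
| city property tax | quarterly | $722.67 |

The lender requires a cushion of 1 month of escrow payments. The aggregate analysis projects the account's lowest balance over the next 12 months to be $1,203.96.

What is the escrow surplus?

Flood insurance — $621.36 per year
Municipal property tax — $2,735.82 × 2 = $5,471.64 per year
City property tax — $722.67 × 4 = $2,890.68 per year
Yearly total = $621.36 + $5,471.64 + $2,890.68 = $8,983.68
Base monthly escrow = $8,983.68 / 12 = $748.64
Required reserve = 1 × $748.64 = $748.64
Excess over cushion: $1,203.96 − $748.64 = $455.32

$455.32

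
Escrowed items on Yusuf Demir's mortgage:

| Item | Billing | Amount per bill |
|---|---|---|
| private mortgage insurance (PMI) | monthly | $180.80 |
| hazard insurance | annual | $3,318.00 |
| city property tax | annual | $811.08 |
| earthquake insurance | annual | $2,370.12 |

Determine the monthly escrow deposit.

Private mortgage insurance (PMI): $180.80 × 12 = $2,169.60 annually
Hazard insurance: $3,318.00 annually
City property tax: $811.08 annually
Earthquake insurance: $2,370.12 annually
Yearly total = $8,668.80
Monthly = $8,668.80 ÷ 12 = $722.40

$722.40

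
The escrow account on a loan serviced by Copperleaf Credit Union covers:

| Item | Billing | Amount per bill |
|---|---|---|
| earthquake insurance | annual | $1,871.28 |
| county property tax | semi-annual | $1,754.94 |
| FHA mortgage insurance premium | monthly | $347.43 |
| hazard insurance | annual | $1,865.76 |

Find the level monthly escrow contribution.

Earthquake insurance — $1,871.28
County property tax — $1,754.94 × 2 = $3,509.88
FHA mortgage insurance premium — $347.43 × 12 = $4,169.16
Hazard insurance — $1,865.76
Combined annual = $11,416.08
Base monthly escrow = $11,416.08 ÷ 12 = $951.34

$951.34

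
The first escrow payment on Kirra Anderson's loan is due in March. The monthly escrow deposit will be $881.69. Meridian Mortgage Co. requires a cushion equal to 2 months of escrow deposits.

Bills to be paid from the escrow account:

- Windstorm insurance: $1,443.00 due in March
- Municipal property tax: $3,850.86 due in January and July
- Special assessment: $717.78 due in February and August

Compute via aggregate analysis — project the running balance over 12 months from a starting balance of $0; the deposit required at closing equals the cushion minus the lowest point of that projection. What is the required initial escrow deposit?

$2,648.79

Cushion = 2 × $881.69 = $1,763.38
Trial balance (start $0, +$881.69 each month, − disbursements):
  Mar: +$881.69 − $1,443.00 → -$561.31
  Apr: +$881.69 → $320.38
  May: +$881.69 → $1,202.07
  Jun: +$881.69 → $2,083.76
  Jul: +$881.69 − $3,850.86 → -$885.41
  Aug: +$881.69 − $717.78 → -$721.50
  Sep: +$881.69 → $160.19
  Oct: +$881.69 → $1,041.88
  Nov: +$881.69 → $1,923.57
  Dec: +$881.69 → $2,805.26
  Jan: +$881.69 − $3,850.86 → -$163.91
  Feb: +$881.69 − $717.78 → $0.00
Lowest trial balance = -$885.41 (Jul)
Initial deposit = cushion − low point = $1,763.38 − (-$885.41) = $2,648.79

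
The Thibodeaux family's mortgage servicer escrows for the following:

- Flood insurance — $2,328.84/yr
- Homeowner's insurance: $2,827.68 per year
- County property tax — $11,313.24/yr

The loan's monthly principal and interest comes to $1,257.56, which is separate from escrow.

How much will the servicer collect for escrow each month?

Flood insurance — $2,328.84
Homeowner's insurance — $2,827.68
County property tax — $11,313.24
Total annual escrow = $16,469.76
Monthly escrow = $16,469.76 ÷ 12 = $1,372.48

$1,372.48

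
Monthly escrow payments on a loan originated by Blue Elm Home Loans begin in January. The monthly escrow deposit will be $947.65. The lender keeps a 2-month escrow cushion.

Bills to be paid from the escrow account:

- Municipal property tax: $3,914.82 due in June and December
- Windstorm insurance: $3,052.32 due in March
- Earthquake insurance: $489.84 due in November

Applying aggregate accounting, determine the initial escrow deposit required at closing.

Cushion = 2 × $947.65 = $1,895.30
Trial balance (start $0, +$947.65 each month, − disbursements):
  Jan: +$947.65 → $947.65
  Feb: +$947.65 → $1,895.30
  Mar: +$947.65 − $3,052.32 → -$209.37
  Apr: +$947.65 → $738.28
  May: +$947.65 → $1,685.93
  Jun: +$947.65 − $3,914.82 → -$1,281.24
  Jul: +$947.65 → -$333.59
  Aug: +$947.65 → $614.06
  Sep: +$947.65 → $1,561.71
  Oct: +$947.65 → $2,509.36
  Nov: +$947.65 − $489.84 → $2,967.17
  Dec: +$947.65 − $3,914.82 → $0.00
Lowest trial balance = -$1,281.24 (Jun)
Initial deposit = cushion − low point = $1,895.30 − (-$1,281.24) = $3,176.54

$3,176.54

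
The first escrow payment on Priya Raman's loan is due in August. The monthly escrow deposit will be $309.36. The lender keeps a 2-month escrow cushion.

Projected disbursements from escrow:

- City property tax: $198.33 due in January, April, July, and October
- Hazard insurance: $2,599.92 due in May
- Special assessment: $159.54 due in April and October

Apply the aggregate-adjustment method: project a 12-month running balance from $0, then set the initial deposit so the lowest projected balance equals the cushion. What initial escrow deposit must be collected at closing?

Cushion = 2 × $309.36 = $618.72
Trial balance (start $0, +$309.36 each month, − disbursements):
  Aug: +$309.36 → $309.36
  Sep: +$309.36 → $618.72
  Oct: +$309.36 − $357.87 → $570.21
  Nov: +$309.36 → $879.57
  Dec: +$309.36 → $1,188.93
  Jan: +$309.36 − $198.33 → $1,299.96
  Feb: +$309.36 → $1,609.32
  Mar: +$309.36 → $1,918.68
  Apr: +$309.36 − $357.87 → $1,870.17
  May: +$309.36 − $2,599.92 → -$420.39
  Jun: +$309.36 → -$111.03
  Jul: +$309.36 − $198.33 → $0.00
Lowest trial balance = -$420.39 (May)
Initial deposit = cushion − low point = $618.72 − (-$420.39) = $1,039.11

$1,039.11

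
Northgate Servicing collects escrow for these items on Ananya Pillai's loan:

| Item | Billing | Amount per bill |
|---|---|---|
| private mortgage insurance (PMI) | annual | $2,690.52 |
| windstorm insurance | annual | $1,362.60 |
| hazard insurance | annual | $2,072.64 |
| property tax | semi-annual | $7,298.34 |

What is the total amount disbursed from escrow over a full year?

$20,722.44

Private mortgage insurance (PMI) — $2,690.52/yr
Windstorm insurance — $1,362.60/yr
Hazard insurance — $2,072.64/yr
Property tax — $7,298.34 × 2 = $14,596.68/yr
Yearly total = $2,690.52 + $1,362.60 + $2,072.64 + $14,596.68 = $20,722.44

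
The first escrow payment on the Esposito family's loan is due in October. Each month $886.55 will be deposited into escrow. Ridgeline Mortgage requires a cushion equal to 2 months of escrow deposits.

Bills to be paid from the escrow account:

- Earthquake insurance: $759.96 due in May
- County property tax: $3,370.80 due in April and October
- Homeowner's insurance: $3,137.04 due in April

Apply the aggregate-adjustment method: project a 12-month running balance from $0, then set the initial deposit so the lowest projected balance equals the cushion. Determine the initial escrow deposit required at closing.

Cushion = 2 × $886.55 = $1,773.10
Trial balance (start $0, +$886.55 each month, − disbursements):
  Oct: +$886.55 − $3,370.80 → -$2,484.25
  Nov: +$886.55 → -$1,597.70
  Dec: +$886.55 → -$711.15
  Jan: +$886.55 → $175.40
  Feb: +$886.55 → $1,061.95
  Mar: +$886.55 → $1,948.50
  Apr: +$886.55 − $6,507.84 → -$3,672.79
  May: +$886.55 − $759.96 → -$3,546.20
  Jun: +$886.55 → -$2,659.65
  Jul: +$886.55 → -$1,773.10
  Aug: +$886.55 → -$886.55
  Sep: +$886.55 → $0.00
Lowest trial balance = -$3,672.79 (Apr)
Initial deposit = cushion − low point = $1,773.10 − (-$3,672.79) = $5,445.89

$5,445.89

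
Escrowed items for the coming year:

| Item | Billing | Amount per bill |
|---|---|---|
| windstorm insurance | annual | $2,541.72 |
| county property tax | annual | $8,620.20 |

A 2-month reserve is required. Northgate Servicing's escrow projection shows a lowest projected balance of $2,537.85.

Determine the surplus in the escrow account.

Windstorm insurance — $2,541.72 annually
County property tax — $8,620.20 annually
Yearly total = $11,161.92
Monthly = $11,161.92 / 12 = $930.16
Required reserve = 2 × $930.16 = $1,860.32
Surplus = $2,537.85 − $1,860.32 = $677.53

$677.53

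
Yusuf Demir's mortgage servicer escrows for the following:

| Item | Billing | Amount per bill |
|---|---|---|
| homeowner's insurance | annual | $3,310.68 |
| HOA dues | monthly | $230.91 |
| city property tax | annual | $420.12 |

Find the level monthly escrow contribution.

$541.81

Homeowner's insurance = $3,310.68 annually
HOA dues = $230.91 × 12 = $2,770.92 annually
City property tax = $420.12 annually
Yearly total = $6,501.72
Per month = $6,501.72 / 12 = $541.81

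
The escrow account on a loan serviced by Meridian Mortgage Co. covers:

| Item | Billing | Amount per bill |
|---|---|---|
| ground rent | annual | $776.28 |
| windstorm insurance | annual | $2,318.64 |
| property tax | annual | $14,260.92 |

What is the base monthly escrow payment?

$1,446.32

Ground rent — $776.28 per year
Windstorm insurance — $2,318.64 per year
Property tax — $14,260.92 per year
Yearly total = $776.28 + $2,318.64 + $14,260.92 = $17,355.84
Per month = $17,355.84 / 12 = $1,446.32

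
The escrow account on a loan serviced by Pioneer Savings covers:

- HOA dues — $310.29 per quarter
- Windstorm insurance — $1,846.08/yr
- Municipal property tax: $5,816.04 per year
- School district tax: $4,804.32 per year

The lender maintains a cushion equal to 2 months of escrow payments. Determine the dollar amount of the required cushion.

$2,284.60

HOA dues: $310.29 × 4 = $1,241.16
Windstorm insurance: $1,846.08
Municipal property tax: $5,816.04
School district tax: $4,804.32
Total annual escrow = $1,241.16 + $1,846.08 + $5,816.04 + $4,804.32 = $13,707.60
Monthly = $13,707.60 / 12 = $1,142.30
Required cushion = 2 × $1,142.30 = $2,284.60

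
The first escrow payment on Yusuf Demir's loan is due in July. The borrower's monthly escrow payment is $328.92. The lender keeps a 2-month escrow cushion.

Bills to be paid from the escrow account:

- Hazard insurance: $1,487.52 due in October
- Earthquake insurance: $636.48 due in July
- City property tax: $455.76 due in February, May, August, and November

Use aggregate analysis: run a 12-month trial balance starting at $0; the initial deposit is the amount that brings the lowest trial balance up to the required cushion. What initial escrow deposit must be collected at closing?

Cushion = 2 × $328.92 = $657.84
Trial balance (start $0, +$328.92 each month, − disbursements):
  Jul: +$328.92 − $636.48 → -$307.56
  Aug: +$328.92 − $455.76 → -$434.40
  Sep: +$328.92 → -$105.48
  Oct: +$328.92 − $1,487.52 → -$1,264.08
  Nov: +$328.92 − $455.76 → -$1,390.92
  Dec: +$328.92 → -$1,062.00
  Jan: +$328.92 → -$733.08
  Feb: +$328.92 − $455.76 → -$859.92
  Mar: +$328.92 → -$531.00
  Apr: +$328.92 → -$202.08
  May: +$328.92 − $455.76 → -$328.92
  Jun: +$328.92 → $0.00
Lowest trial balance = -$1,390.92 (Nov)
Initial deposit = cushion − low point = $657.84 − (-$1,390.92) = $2,048.76

$2,048.76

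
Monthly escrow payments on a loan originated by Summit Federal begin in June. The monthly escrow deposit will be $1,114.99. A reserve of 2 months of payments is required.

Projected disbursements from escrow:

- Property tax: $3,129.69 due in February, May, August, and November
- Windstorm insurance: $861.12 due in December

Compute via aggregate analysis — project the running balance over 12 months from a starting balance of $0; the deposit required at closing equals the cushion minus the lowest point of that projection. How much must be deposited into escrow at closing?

$2,445.26

Cushion = 2 × $1,114.99 = $2,229.98
Trial balance (start $0, +$1,114.99 each month, − disbursements):
  Jun: +$1,114.99 → $1,114.99
  Jul: +$1,114.99 → $2,229.98
  Aug: +$1,114.99 − $3,129.69 → $215.28
  Sep: +$1,114.99 → $1,330.27
  Oct: +$1,114.99 → $2,445.26
  Nov: +$1,114.99 − $3,129.69 → $430.56
  Dec: +$1,114.99 − $861.12 → $684.43
  Jan: +$1,114.99 → $1,799.42
  Feb: +$1,114.99 − $3,129.69 → -$215.28
  Mar: +$1,114.99 → $899.71
  Apr: +$1,114.99 → $2,014.70
  May: +$1,114.99 − $3,129.69 → $0.00
Lowest trial balance = -$215.28 (Feb)
Initial deposit = cushion − low point = $2,229.98 − (-$215.28) = $2,445.26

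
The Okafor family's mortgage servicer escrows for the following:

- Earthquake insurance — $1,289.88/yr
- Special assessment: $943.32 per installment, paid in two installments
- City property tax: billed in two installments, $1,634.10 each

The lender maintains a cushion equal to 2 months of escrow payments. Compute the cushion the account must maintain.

$1,074.12

Earthquake insurance — $1,289.88 per year
Special assessment — $943.32 × 2 = $1,886.64 per year
City property tax — $1,634.10 × 2 = $3,268.20 per year
Total per year = $1,289.88 + $1,886.64 + $3,268.20 = $6,444.72
Monthly = $6,444.72 / 12 = $537.06
Required cushion = 2 × $537.06 = $1,074.12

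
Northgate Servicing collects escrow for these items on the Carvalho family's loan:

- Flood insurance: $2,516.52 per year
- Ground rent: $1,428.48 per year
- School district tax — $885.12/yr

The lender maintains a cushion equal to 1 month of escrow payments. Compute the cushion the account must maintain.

Flood insurance — $2,516.52/yr
Ground rent — $1,428.48/yr
School district tax — $885.12/yr
Combined annual = $2,516.52 + $1,428.48 + $885.12 = $4,830.12
Base monthly escrow = $4,830.12 / 12 = $402.51
Reserve = 1 × $402.51 = $402.51

$402.51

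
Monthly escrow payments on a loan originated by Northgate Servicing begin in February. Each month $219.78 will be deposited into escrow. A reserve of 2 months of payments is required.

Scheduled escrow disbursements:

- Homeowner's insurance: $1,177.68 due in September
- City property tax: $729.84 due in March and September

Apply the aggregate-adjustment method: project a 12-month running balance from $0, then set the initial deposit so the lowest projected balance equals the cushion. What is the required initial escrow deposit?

Cushion = 2 × $219.78 = $439.56
Trial balance (start $0, +$219.78 each month, − disbursements):
  Feb: +$219.78 → $219.78
  Mar: +$219.78 − $729.84 → -$290.28
  Apr: +$219.78 → -$70.50
  May: +$219.78 → $149.28
  Jun: +$219.78 → $369.06
  Jul: +$219.78 → $588.84
  Aug: +$219.78 → $808.62
  Sep: +$219.78 − $1,907.52 → -$879.12
  Oct: +$219.78 → -$659.34
  Nov: +$219.78 → -$439.56
  Dec: +$219.78 → -$219.78
  Jan: +$219.78 → $0.00
Lowest trial balance = -$879.12 (Sep)
Initial deposit = cushion − low point = $439.56 − (-$879.12) = $1,318.68

$1,318.68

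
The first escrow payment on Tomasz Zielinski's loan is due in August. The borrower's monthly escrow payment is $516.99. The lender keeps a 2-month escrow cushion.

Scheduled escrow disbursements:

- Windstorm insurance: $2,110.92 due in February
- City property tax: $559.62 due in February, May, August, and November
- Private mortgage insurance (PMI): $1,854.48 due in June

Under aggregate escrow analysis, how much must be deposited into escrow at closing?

$1,550.97

Cushion = 2 × $516.99 = $1,033.98
Trial balance (start $0, +$516.99 each month, − disbursements):
  Aug: +$516.99 − $559.62 → -$42.63
  Sep: +$516.99 → $474.36
  Oct: +$516.99 → $991.35
  Nov: +$516.99 − $559.62 → $948.72
  Dec: +$516.99 → $1,465.71
  Jan: +$516.99 → $1,982.70
  Feb: +$516.99 − $2,670.54 → -$170.85
  Mar: +$516.99 → $346.14
  Apr: +$516.99 → $863.13
  May: +$516.99 − $559.62 → $820.50
  Jun: +$516.99 − $1,854.48 → -$516.99
  Jul: +$516.99 → $0.00
Lowest trial balance = -$516.99 (Jun)
Initial deposit = cushion − low point = $1,033.98 − (-$516.99) = $1,550.97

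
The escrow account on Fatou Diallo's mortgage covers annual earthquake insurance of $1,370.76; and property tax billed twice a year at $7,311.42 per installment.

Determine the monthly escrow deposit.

Earthquake insurance: $1,370.76
Property tax: $7,311.42 × 2 = $14,622.84
Annual escrow total = $15,993.60
Monthly = $15,993.60 ÷ 12 = $1,332.80

$1,332.80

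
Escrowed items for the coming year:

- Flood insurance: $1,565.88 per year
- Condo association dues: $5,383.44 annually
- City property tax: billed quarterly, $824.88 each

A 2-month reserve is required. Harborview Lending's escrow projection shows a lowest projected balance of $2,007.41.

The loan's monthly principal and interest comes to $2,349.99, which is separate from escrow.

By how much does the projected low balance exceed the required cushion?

Flood insurance — $1,565.88 per year
Condo association dues — $5,383.44 per year
City property tax — $824.88 × 4 = $3,299.52 per year
Yearly total = $1,565.88 + $5,383.44 + $3,299.52 = $10,248.84
Monthly = $10,248.84 ÷ 12 = $854.07
Required reserve = 2 × $854.07 = $1,708.14
Excess over cushion: $2,007.41 − $1,708.14 = $299.27

$299.27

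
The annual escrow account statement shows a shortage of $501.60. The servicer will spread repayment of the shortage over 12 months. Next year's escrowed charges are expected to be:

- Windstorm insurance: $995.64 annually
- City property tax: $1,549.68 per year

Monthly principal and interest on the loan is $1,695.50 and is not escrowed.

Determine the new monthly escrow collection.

Windstorm insurance — $995.64 annually
City property tax — $1,549.68 annually
Total per year = $2,545.32
Per month = $2,545.32 ÷ 12 = $212.11
Shortage per month = $501.60 / 12 = $41.80
New monthly escrow = $212.11 + $41.80 = $253.91

$253.91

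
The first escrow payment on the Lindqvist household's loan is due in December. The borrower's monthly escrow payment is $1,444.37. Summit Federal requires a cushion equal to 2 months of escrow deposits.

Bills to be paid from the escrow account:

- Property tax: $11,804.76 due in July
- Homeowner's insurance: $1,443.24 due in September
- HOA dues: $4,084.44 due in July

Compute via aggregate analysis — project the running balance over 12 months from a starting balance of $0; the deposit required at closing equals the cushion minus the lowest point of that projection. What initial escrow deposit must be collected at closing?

Cushion = 2 × $1,444.37 = $2,888.74
Trial balance (start $0, +$1,444.37 each month, − disbursements):
  Dec: +$1,444.37 → $1,444.37
  Jan: +$1,444.37 → $2,888.74
  Feb: +$1,444.37 → $4,333.11
  Mar: +$1,444.37 → $5,777.48
  Apr: +$1,444.37 → $7,221.85
  May: +$1,444.37 → $8,666.22
  Jun: +$1,444.37 → $10,110.59
  Jul: +$1,444.37 − $15,889.20 → -$4,334.24
  Aug: +$1,444.37 → -$2,889.87
  Sep: +$1,444.37 − $1,443.24 → -$2,888.74
  Oct: +$1,444.37 → -$1,444.37
  Nov: +$1,444.37 → $0.00
Lowest trial balance = -$4,334.24 (Jul)
Initial deposit = cushion − low point = $2,888.74 − (-$4,334.24) = $7,222.98

$7,222.98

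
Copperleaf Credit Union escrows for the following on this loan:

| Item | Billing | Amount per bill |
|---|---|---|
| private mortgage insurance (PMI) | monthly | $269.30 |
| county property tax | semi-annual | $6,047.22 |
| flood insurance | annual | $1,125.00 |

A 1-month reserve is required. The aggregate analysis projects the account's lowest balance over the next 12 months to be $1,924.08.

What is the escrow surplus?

Private mortgage insurance (PMI) — $269.30 × 12 = $3,231.60 per year
County property tax — $6,047.22 × 2 = $12,094.44 per year
Flood insurance — $1,125.00 per year
Total per year = $16,451.04
Per month = $16,451.04 / 12 = $1,370.92
Required reserve = 1 × $1,370.92 = $1,370.92
Surplus = $1,924.08 − $1,370.92 = $553.16

$553.16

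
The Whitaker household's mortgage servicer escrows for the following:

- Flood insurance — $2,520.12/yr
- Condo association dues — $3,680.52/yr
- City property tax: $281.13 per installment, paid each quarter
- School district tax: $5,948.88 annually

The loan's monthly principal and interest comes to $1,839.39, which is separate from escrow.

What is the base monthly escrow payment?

$1,106.17

Flood insurance — $2,520.12
Condo association dues — $3,680.52
City property tax — $281.13 × 4 = $1,124.52
School district tax — $5,948.88
Annual escrow total = $2,520.12 + $3,680.52 + $1,124.52 + $5,948.88 = $13,274.04
Monthly = $13,274.04 ÷ 12 = $1,106.17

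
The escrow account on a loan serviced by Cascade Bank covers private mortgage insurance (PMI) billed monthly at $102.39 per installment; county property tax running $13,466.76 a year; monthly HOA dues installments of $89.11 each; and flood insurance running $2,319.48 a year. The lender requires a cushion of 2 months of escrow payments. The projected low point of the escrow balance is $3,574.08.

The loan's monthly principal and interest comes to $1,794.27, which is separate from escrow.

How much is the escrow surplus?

$560.04

Private mortgage insurance (PMI) — $102.39 × 12 = $1,228.68/yr
County property tax — $13,466.76/yr
HOA dues — $89.11 × 12 = $1,069.32/yr
Flood insurance — $2,319.48/yr
Total annual escrow = $1,228.68 + $13,466.76 + $1,069.32 + $2,319.48 = $18,084.24
Monthly = $18,084.24 ÷ 12 = $1,507.02
Required cushion = 2 × $1,507.02 = $3,014.04
Excess over cushion: $3,574.08 − $3,014.04 = $560.04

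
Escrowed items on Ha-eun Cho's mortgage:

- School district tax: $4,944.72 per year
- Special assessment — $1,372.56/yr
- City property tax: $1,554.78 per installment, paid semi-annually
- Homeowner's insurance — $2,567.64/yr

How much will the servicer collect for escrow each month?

School district tax = $4,944.72/yr
Special assessment = $1,372.56/yr
City property tax = $1,554.78 × 2 = $3,109.56/yr
Homeowner's insurance = $2,567.64/yr
Annual escrow total = $4,944.72 + $1,372.56 + $3,109.56 + $2,567.64 = $11,994.48
Per month = $11,994.48 / 12 = $999.54

$999.54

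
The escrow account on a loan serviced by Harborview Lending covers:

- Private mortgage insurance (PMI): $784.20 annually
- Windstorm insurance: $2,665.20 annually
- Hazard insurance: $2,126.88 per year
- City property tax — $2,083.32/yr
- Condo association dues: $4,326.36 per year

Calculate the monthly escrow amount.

Private mortgage insurance (PMI) — $784.20 per year
Windstorm insurance — $2,665.20 per year
Hazard insurance — $2,126.88 per year
City property tax — $2,083.32 per year
Condo association dues — $4,326.36 per year
Combined annual = $11,985.96
Monthly escrow = $11,985.96 ÷ 12 = $998.83

$998.83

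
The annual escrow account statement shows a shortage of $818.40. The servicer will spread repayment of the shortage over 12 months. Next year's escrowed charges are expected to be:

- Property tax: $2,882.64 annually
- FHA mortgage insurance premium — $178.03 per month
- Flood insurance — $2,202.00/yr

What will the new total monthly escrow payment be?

$669.95

Property tax = $2,882.64/yr
FHA mortgage insurance premium = $178.03 × 12 = $2,136.36/yr
Flood insurance = $2,202.00/yr
Total annual escrow = $2,882.64 + $2,136.36 + $2,202.00 = $7,221.00
Base monthly escrow = $7,221.00 ÷ 12 = $601.75
Monthly shortage recovery: $818.40 ÷ 12 = $68.20
New monthly escrow = $601.75 + $68.20 = $669.95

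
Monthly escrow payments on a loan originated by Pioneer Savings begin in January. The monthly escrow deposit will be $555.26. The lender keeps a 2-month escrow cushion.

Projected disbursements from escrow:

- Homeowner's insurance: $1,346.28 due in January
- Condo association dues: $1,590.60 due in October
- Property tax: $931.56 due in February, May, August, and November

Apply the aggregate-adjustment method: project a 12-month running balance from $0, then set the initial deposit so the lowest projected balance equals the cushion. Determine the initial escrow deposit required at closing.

$2,277.84

Cushion = 2 × $555.26 = $1,110.52
Trial balance (start $0, +$555.26 each month, − disbursements):
  Jan: +$555.26 − $1,346.28 → -$791.02
  Feb: +$555.26 − $931.56 → -$1,167.32
  Mar: +$555.26 → -$612.06
  Apr: +$555.26 → -$56.80
  May: +$555.26 − $931.56 → -$433.10
  Jun: +$555.26 → $122.16
  Jul: +$555.26 → $677.42
  Aug: +$555.26 − $931.56 → $301.12
  Sep: +$555.26 → $856.38
  Oct: +$555.26 − $1,590.60 → -$178.96
  Nov: +$555.26 − $931.56 → -$555.26
  Dec: +$555.26 → $0.00
Lowest trial balance = -$1,167.32 (Feb)
Initial deposit = cushion − low point = $1,110.52 − (-$1,167.32) = $2,277.84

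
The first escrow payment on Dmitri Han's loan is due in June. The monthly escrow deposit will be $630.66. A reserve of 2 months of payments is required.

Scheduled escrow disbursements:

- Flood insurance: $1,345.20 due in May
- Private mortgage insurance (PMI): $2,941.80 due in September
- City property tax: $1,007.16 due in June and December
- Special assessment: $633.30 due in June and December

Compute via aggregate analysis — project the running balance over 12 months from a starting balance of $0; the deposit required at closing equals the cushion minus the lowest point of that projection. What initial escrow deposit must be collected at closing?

Cushion = 2 × $630.66 = $1,261.32
Trial balance (start $0, +$630.66 each month, − disbursements):
  Jun: +$630.66 − $1,640.46 → -$1,009.80
  Jul: +$630.66 → -$379.14
  Aug: +$630.66 → $251.52
  Sep: +$630.66 − $2,941.80 → -$2,059.62
  Oct: +$630.66 → -$1,428.96
  Nov: +$630.66 → -$798.30
  Dec: +$630.66 − $1,640.46 → -$1,808.10
  Jan: +$630.66 → -$1,177.44
  Feb: +$630.66 → -$546.78
  Mar: +$630.66 → $83.88
  Apr: +$630.66 → $714.54
  May: +$630.66 − $1,345.20 → $0.00
Lowest trial balance = -$2,059.62 (Sep)
Initial deposit = cushion − low point = $1,261.32 − (-$2,059.62) = $3,320.94

$3,320.94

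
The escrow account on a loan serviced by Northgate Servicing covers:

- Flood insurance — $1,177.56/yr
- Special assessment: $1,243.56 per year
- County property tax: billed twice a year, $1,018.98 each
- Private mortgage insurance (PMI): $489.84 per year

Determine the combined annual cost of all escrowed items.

Flood insurance — $1,177.56 annually
Special assessment — $1,243.56 annually
County property tax — $1,018.98 × 2 = $2,037.96 annually
Private mortgage insurance (PMI) — $489.84 annually
Total annual escrow = $4,948.92

$4,948.92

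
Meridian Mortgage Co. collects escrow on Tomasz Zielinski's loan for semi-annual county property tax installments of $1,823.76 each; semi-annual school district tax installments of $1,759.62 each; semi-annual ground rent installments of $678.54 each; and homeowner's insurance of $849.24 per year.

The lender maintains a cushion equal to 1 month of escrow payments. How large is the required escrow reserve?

County property tax — $1,823.76 × 2 = $3,647.52/yr
School district tax — $1,759.62 × 2 = $3,519.24/yr
Ground rent — $678.54 × 2 = $1,357.08/yr
Homeowner's insurance — $849.24/yr
Total annual escrow = $9,373.08
Per month = $9,373.08 ÷ 12 = $781.09
Required cushion = 1 × $781.09 = $781.09

$781.09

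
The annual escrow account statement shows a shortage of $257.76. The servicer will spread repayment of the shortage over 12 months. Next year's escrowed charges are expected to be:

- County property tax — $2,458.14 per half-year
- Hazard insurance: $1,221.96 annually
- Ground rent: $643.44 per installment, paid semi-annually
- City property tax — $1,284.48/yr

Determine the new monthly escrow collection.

$747.28

County property tax: $2,458.14 × 2 = $4,916.28 annually
Hazard insurance: $1,221.96 annually
Ground rent: $643.44 × 2 = $1,286.88 annually
City property tax: $1,284.48 annually
Annual escrow total = $4,916.28 + $1,221.96 + $1,286.88 + $1,284.48 = $8,709.60
Monthly escrow = $8,709.60 / 12 = $725.80
Shortage spread = $257.76 / 12 = $21.48/mo
Adjusted monthly = $725.80 + $21.48 = $747.28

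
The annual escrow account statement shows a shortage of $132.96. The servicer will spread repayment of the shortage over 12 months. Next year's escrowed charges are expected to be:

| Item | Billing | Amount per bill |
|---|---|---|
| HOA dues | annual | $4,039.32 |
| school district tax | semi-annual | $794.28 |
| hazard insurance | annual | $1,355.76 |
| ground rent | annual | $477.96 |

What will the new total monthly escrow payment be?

$632.88

HOA dues: $4,039.32/yr
School district tax: $794.28 × 2 = $1,588.56/yr
Hazard insurance: $1,355.76/yr
Ground rent: $477.96/yr
Total per year = $4,039.32 + $1,588.56 + $1,355.76 + $477.96 = $7,461.60
Monthly = $7,461.60 ÷ 12 = $621.80
Shortage spread = $132.96 ÷ 12 = $11.08/mo
Adjusted monthly = $621.80 + $11.08 = $632.88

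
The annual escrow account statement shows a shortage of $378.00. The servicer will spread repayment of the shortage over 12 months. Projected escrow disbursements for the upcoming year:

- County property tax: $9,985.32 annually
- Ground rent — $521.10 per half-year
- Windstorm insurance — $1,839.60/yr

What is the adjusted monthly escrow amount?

$1,103.76

County property tax — $9,985.32
Ground rent — $521.10 × 2 = $1,042.20
Windstorm insurance — $1,839.60
Yearly total = $12,867.12
Per month = $12,867.12 / 12 = $1,072.26
Shortage spread = $378.00 / 12 = $31.50/mo
Adjusted monthly = $1,072.26 + $31.50 = $1,103.76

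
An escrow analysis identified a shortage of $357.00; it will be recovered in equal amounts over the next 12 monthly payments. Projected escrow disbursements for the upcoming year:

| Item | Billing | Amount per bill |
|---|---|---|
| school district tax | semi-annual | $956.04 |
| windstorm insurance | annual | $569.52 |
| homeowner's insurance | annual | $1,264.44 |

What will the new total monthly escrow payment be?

$341.92

School district tax — $956.04 × 2 = $1,912.08 annually
Windstorm insurance — $569.52 annually
Homeowner's insurance — $1,264.44 annually
Yearly total = $1,912.08 + $569.52 + $1,264.44 = $3,746.04
Per month = $3,746.04 / 12 = $312.17
Shortage spread = $357.00 / 12 = $29.75/mo
Adjusted monthly = $312.17 + $29.75 = $341.92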